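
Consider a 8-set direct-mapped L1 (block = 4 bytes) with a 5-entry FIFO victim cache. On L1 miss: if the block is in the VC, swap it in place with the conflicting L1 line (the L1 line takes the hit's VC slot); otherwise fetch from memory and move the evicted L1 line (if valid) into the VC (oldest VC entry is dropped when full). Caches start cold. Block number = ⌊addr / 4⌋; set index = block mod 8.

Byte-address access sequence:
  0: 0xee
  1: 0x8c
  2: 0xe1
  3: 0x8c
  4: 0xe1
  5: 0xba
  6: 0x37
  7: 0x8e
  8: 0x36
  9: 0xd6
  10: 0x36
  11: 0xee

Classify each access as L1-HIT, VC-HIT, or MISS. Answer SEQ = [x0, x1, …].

SEQ = [MISS, MISS, MISS, L1-HIT, L1-HIT, MISS, MISS, L1-HIT, L1-HIT, MISS, VC-HIT, VC-HIT]

  [0] addr=0xee blk=59 s=3: MISS | VC []
  [1] addr=0x8c blk=35 s=3: MISS | VC [59]
  [2] addr=0xe1 blk=56 s=0: MISS | VC [59]
  [3] addr=0x8c blk=35 s=3: L1-HIT | VC [59]
  [4] addr=0xe1 blk=56 s=0: L1-HIT | VC [59]
  [5] addr=0xba blk=46 s=6: MISS | VC [59]
  [6] addr=0x37 blk=13 s=5: MISS | VC [59]
  [7] addr=0x8e blk=35 s=3: L1-HIT | VC [59]
  [8] addr=0x36 blk=13 s=5: L1-HIT | VC [59]
  [9] addr=0xd6 blk=53 s=5: MISS | VC [59, 13]
  [10] addr=0x36 blk=13 s=5: VC-HIT | VC [59, 53]
  [11] addr=0xee blk=59 s=3: VC-HIT | VC [35, 53]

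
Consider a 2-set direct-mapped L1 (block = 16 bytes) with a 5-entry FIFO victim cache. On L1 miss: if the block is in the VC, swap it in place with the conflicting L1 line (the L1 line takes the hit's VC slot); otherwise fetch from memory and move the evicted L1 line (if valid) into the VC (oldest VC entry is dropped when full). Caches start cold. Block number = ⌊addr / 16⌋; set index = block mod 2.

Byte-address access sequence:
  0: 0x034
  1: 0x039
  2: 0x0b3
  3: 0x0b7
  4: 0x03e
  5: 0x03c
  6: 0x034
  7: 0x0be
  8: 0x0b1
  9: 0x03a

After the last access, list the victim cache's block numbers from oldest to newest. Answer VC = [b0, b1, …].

VC = [11]

  [0] addr=0x34 blk=3 s=1: MISS | VC []
  [1] addr=0x39 blk=3 s=1: L1-HIT | VC []
  [2] addr=0xb3 blk=11 s=1: MISS | VC [3]
  [3] addr=0xb7 blk=11 s=1: L1-HIT | VC [3]
  [4] addr=0x3e blk=3 s=1: VC-HIT | VC [11]
  [5] addr=0x3c blk=3 s=1: L1-HIT | VC [11]
  [6] addr=0x34 blk=3 s=1: L1-HIT | VC [11]
  [7] addr=0xbe blk=11 s=1: VC-HIT | VC [3]
  [8] addr=0xb1 blk=11 s=1: L1-HIT | VC [3]
  [9] addr=0x3a blk=3 s=1: VC-HIT | VC [11]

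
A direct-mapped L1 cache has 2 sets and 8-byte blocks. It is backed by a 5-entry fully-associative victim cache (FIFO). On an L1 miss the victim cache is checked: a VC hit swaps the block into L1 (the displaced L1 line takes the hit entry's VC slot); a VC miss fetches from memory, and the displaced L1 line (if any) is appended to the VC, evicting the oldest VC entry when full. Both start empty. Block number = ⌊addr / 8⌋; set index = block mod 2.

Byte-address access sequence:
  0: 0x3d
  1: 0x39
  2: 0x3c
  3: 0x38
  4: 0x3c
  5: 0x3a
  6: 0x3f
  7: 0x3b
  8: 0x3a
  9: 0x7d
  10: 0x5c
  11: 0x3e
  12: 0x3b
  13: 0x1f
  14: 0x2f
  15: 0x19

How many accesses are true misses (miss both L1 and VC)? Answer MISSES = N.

  [0] addr=0x3d blk=7 s=1: MISS | VC []
  [1] addr=0x39 blk=7 s=1: L1-HIT | VC []
  [2] addr=0x3c blk=7 s=1: L1-HIT | VC []
  [3] addr=0x38 blk=7 s=1: L1-HIT | VC []
  [4] addr=0x3c blk=7 s=1: L1-HIT | VC []
  [5] addr=0x3a blk=7 s=1: L1-HIT | VC []
  [6] addr=0x3f blk=7 s=1: L1-HIT | VC []
  [7] addr=0x3b blk=7 s=1: L1-HIT | VC []
  [8] addr=0x3a blk=7 s=1: L1-HIT | VC []
  [9] addr=0x7d blk=15 s=1: MISS | VC [7]
  [10] addr=0x5c blk=11 s=1: MISS | VC [7, 15]
  [11] addr=0x3e blk=7 s=1: VC-HIT | VC [11, 15]
  [12] addr=0x3b blk=7 s=1: L1-HIT | VC [11, 15]
  [13] addr=0x1f blk=3 s=1: MISS | VC [11, 15, 7]
  [14] addr=0x2f blk=5 s=1: MISS | VC [11, 15, 7, 3]
  [15] addr=0x19 blk=3 s=1: VC-HIT | VC [11, 15, 7, 5]

MISSES = 5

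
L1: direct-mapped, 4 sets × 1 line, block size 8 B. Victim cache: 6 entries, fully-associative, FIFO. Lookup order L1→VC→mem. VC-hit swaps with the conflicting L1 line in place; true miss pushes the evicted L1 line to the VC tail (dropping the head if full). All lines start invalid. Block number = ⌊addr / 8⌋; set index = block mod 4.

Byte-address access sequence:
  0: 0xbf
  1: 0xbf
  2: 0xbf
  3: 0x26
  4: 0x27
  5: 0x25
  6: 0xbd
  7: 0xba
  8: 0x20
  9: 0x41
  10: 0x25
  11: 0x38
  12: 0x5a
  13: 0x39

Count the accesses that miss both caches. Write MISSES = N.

MISSES = 5

  [0] addr=0xbf blk=23 s=3: MISS | VC []
  [1] addr=0xbf blk=23 s=3: L1-HIT | VC []
  [2] addr=0xbf blk=23 s=3: L1-HIT | VC []
  [3] addr=0x26 blk=4 s=0: MISS | VC []
  [4] addr=0x27 blk=4 s=0: L1-HIT | VC []
  [5] addr=0x25 blk=4 s=0: L1-HIT | VC []
  [6] addr=0xbd blk=23 s=3: L1-HIT | VC []
  [7] addr=0xba blk=23 s=3: L1-HIT | VC []
  [8] addr=0x20 blk=4 s=0: L1-HIT | VC []
  [9] addr=0x41 blk=8 s=0: MISS | VC [4]
  [10] addr=0x25 blk=4 s=0: VC-HIT | VC [8]
  [11] addr=0x38 blk=7 s=3: MISS | VC [8, 23]
  [12] addr=0x5a blk=11 s=3: MISS | VC [8, 23, 7]
  [13] addr=0x39 blk=7 s=3: VC-HIT | VC [8, 23, 11]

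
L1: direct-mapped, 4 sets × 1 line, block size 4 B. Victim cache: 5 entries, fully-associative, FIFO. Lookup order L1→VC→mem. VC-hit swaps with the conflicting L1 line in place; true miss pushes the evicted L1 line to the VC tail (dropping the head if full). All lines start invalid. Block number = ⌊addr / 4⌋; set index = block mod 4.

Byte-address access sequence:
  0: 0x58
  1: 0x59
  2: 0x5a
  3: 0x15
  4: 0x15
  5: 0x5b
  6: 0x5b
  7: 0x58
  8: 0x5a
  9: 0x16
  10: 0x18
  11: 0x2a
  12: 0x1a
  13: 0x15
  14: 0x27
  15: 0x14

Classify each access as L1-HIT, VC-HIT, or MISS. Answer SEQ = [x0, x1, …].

SEQ = [MISS, L1-HIT, L1-HIT, MISS, L1-HIT, L1-HIT, L1-HIT, L1-HIT, L1-HIT, L1-HIT, MISS, MISS, VC-HIT, L1-HIT, MISS, VC-HIT]

#0 0x58→b22/s2 MISS; vc=[]
#1 0x59→b22/s2 L1-HIT; vc=[]
#2 0x5a→b22/s2 L1-HIT; vc=[]
#3 0x15→b5/s1 MISS; vc=[]
#4 0x15→b5/s1 L1-HIT; vc=[]
#5 0x5b→b22/s2 L1-HIT; vc=[]
#6 0x5b→b22/s2 L1-HIT; vc=[]
#7 0x58→b22/s2 L1-HIT; vc=[]
#8 0x5a→b22/s2 L1-HIT; vc=[]
#9 0x16→b5/s1 L1-HIT; vc=[]
#10 0x18→b6/s2 MISS; vc=[22]
#11 0x2a→b10/s2 MISS; vc=[22,6]
#12 0x1a→b6/s2 VC-HIT; vc=[22,10]
#13 0x15→b5/s1 L1-HIT; vc=[22,10]
#14 0x27→b9/s1 MISS; vc=[22,10,5]
#15 0x14→b5/s1 VC-HIT; vc=[22,10,9]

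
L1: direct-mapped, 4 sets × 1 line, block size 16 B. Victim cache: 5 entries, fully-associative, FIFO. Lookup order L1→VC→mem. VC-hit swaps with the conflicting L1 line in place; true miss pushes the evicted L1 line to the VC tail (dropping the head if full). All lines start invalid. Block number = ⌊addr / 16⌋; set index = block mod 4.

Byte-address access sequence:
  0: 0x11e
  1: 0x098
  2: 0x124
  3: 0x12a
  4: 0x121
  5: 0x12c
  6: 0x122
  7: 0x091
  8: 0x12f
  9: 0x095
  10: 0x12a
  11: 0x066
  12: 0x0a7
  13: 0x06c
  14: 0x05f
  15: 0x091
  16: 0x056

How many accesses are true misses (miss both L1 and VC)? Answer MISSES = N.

MISSES = 6

#0 0x11e→b17/s1 MISS; vc=[]
#1 0x98→b9/s1 MISS; vc=[17]
#2 0x124→b18/s2 MISS; vc=[17]
#3 0x12a→b18/s2 L1-HIT; vc=[17]
#4 0x121→b18/s2 L1-HIT; vc=[17]
#5 0x12c→b18/s2 L1-HIT; vc=[17]
#6 0x122→b18/s2 L1-HIT; vc=[17]
#7 0x91→b9/s1 L1-HIT; vc=[17]
#8 0x12f→b18/s2 L1-HIT; vc=[17]
#9 0x95→b9/s1 L1-HIT; vc=[17]
#10 0x12a→b18/s2 L1-HIT; vc=[17]
#11 0x66→b6/s2 MISS; vc=[17,18]
#12 0xa7→b10/s2 MISS; vc=[17,18,6]
#13 0x6c→b6/s2 VC-HIT; vc=[17,18,10]
#14 0x5f→b5/s1 MISS; vc=[17,18,10,9]
#15 0x91→b9/s1 VC-HIT; vc=[17,18,10,5]
#16 0x56→b5/s1 VC-HIT; vc=[17,18,10,9]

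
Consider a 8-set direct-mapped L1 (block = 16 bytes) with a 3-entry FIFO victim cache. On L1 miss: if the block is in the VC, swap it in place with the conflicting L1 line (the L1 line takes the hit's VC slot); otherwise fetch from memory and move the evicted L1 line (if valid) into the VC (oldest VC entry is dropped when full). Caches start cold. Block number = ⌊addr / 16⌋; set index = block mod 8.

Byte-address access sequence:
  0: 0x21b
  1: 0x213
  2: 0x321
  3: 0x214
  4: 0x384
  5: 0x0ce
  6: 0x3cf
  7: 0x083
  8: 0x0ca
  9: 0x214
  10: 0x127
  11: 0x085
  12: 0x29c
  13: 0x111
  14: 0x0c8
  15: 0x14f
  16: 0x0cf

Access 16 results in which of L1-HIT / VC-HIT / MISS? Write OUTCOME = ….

OUTCOME = VC-HIT

0: 0x21b (blk 33, set 1) → MISS  vc=[]
1: 0x213 (blk 33, set 1) → L1-HIT  vc=[]
2: 0x321 (blk 50, set 2) → MISS  vc=[]
3: 0x214 (blk 33, set 1) → L1-HIT  vc=[]
4: 0x384 (blk 56, set 0) → MISS  vc=[]
5: 0xce (blk 12, set 4) → MISS  vc=[]
6: 0x3cf (blk 60, set 4) → MISS  vc=[12]
7: 0x83 (blk 8, set 0) → MISS  vc=[12, 56]
8: 0xca (blk 12, set 4) → VC-HIT  vc=[60, 56]
9: 0x214 (blk 33, set 1) → L1-HIT  vc=[60, 56]
10: 0x127 (blk 18, set 2) → MISS  vc=[60, 56, 50]
11: 0x85 (blk 8, set 0) → L1-HIT  vc=[60, 56, 50]
12: 0x29c (blk 41, set 1) → MISS  vc=[56, 50, 33]
13: 0x111 (blk 17, set 1) → MISS  vc=[50, 33, 41]
14: 0xc8 (blk 12, set 4) → L1-HIT  vc=[50, 33, 41]
15: 0x14f (blk 20, set 4) → MISS  vc=[33, 41, 12]
16: 0xcf (blk 12, set 4) → VC-HIT  vc=[33, 41, 20]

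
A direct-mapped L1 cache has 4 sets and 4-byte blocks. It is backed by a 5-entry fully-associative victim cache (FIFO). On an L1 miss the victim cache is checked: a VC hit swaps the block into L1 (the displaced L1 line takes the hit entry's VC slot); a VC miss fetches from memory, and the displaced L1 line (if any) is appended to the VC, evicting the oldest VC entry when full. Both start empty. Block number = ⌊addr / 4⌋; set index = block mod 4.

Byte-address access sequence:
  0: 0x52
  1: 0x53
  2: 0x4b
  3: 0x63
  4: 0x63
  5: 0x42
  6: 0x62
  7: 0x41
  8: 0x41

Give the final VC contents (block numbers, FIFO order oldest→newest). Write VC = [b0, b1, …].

VC = [20, 24]

#0 0x52→b20/s0 MISS; vc=[]
#1 0x53→b20/s0 L1-HIT; vc=[]
#2 0x4b→b18/s2 MISS; vc=[]
#3 0x63→b24/s0 MISS; vc=[20]
#4 0x63→b24/s0 L1-HIT; vc=[20]
#5 0x42→b16/s0 MISS; vc=[20,24]
#6 0x62→b24/s0 VC-HIT; vc=[20,16]
#7 0x41→b16/s0 VC-HIT; vc=[20,24]
#8 0x41→b16/s0 L1-HIT; vc=[20,24]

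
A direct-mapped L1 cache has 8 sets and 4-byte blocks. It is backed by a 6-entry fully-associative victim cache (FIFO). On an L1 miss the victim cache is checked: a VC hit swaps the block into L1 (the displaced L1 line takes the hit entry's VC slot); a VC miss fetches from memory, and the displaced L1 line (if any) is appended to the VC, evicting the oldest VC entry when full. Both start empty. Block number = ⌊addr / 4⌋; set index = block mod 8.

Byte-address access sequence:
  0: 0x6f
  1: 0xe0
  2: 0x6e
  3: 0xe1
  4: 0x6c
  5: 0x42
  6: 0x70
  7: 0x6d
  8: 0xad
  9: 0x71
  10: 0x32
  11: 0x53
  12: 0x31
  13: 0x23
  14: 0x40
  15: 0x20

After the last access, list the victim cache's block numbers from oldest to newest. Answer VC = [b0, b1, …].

  [0] addr=0x6f blk=27 s=3: MISS | VC []
  [1] addr=0xe0 blk=56 s=0: MISS | VC []
  [2] addr=0x6e blk=27 s=3: L1-HIT | VC []
  [3] addr=0xe1 blk=56 s=0: L1-HIT | VC []
  [4] addr=0x6c blk=27 s=3: L1-HIT | VC []
  [5] addr=0x42 blk=16 s=0: MISS | VC [56]
  [6] addr=0x70 blk=28 s=4: MISS | VC [56]
  [7] addr=0x6d blk=27 s=3: L1-HIT | VC [56]
  [8] addr=0xad blk=43 s=3: MISS | VC [56, 27]
  [9] addr=0x71 blk=28 s=4: L1-HIT | VC [56, 27]
  [10] addr=0x32 blk=12 s=4: MISS | VC [56, 27, 28]
  [11] addr=0x53 blk=20 s=4: MISS | VC [56, 27, 28, 12]
  [12] addr=0x31 blk=12 s=4: VC-HIT | VC [56, 27, 28, 20]
  [13] addr=0x23 blk=8 s=0: MISS | VC [56, 27, 28, 20, 16]
  [14] addr=0x40 blk=16 s=0: VC-HIT | VC [56, 27, 28, 20, 8]
  [15] addr=0x20 blk=8 s=0: VC-HIT | VC [56, 27, 28, 20, 16]

VC = [56, 27, 28, 20, 16]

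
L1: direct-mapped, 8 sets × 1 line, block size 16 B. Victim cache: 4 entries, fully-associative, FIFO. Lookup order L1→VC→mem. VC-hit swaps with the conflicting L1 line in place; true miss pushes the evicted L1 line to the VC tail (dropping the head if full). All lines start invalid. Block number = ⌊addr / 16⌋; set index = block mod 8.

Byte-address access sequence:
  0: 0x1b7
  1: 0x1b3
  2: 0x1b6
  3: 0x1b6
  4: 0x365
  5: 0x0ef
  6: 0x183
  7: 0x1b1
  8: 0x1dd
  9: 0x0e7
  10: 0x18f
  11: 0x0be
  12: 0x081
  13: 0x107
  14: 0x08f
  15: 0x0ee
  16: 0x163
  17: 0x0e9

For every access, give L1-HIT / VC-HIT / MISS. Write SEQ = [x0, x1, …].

#0 0x1b7→b27/s3 MISS; vc=[]
#1 0x1b3→b27/s3 L1-HIT; vc=[]
#2 0x1b6→b27/s3 L1-HIT; vc=[]
#3 0x1b6→b27/s3 L1-HIT; vc=[]
#4 0x365→b54/s6 MISS; vc=[]
#5 0xef→b14/s6 MISS; vc=[54]
#6 0x183→b24/s0 MISS; vc=[54]
#7 0x1b1→b27/s3 L1-HIT; vc=[54]
#8 0x1dd→b29/s5 MISS; vc=[54]
#9 0xe7→b14/s6 L1-HIT; vc=[54]
#10 0x18f→b24/s0 L1-HIT; vc=[54]
#11 0xbe→b11/s3 MISS; vc=[54,27]
#12 0x81→b8/s0 MISS; vc=[54,27,24]
#13 0x107→b16/s0 MISS; vc=[54,27,24,8]
#14 0x8f→b8/s0 VC-HIT; vc=[54,27,24,16]
#15 0xee→b14/s6 L1-HIT; vc=[54,27,24,16]
#16 0x163→b22/s6 MISS; vc=[27,24,16,14]
#17 0xe9→b14/s6 VC-HIT; vc=[27,24,16,22]

SEQ = [MISS, L1-HIT, L1-HIT, L1-HIT, MISS, MISS, MISS, L1-HIT, MISS, L1-HIT, L1-HIT, MISS, MISS, MISS, VC-HIT, L1-HIT, MISS, VC-HIT]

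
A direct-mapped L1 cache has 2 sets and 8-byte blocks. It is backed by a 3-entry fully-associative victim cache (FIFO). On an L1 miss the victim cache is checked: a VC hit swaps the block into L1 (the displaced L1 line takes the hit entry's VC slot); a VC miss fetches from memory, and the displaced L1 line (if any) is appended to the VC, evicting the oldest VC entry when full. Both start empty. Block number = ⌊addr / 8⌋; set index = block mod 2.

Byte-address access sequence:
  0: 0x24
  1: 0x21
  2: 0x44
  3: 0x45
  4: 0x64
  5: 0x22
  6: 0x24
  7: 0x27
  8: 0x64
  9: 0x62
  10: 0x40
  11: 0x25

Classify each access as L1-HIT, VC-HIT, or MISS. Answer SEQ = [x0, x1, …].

SEQ = [MISS, L1-HIT, MISS, L1-HIT, MISS, VC-HIT, L1-HIT, L1-HIT, VC-HIT, L1-HIT, VC-HIT, VC-HIT]

  [0] addr=0x24 blk=4 s=0: MISS | VC []
  [1] addr=0x21 blk=4 s=0: L1-HIT | VC []
  [2] addr=0x44 blk=8 s=0: MISS | VC [4]
  [3] addr=0x45 blk=8 s=0: L1-HIT | VC [4]
  [4] addr=0x64 blk=12 s=0: MISS | VC [4, 8]
  [5] addr=0x22 blk=4 s=0: VC-HIT | VC [12, 8]
  [6] addr=0x24 blk=4 s=0: L1-HIT | VC [12, 8]
  [7] addr=0x27 blk=4 s=0: L1-HIT | VC [12, 8]
  [8] addr=0x64 blk=12 s=0: VC-HIT | VC [4, 8]
  [9] addr=0x62 blk=12 s=0: L1-HIT | VC [4, 8]
  [10] addr=0x40 blk=8 s=0: VC-HIT | VC [4, 12]
  [11] addr=0x25 blk=4 s=0: VC-HIT | VC [8, 12]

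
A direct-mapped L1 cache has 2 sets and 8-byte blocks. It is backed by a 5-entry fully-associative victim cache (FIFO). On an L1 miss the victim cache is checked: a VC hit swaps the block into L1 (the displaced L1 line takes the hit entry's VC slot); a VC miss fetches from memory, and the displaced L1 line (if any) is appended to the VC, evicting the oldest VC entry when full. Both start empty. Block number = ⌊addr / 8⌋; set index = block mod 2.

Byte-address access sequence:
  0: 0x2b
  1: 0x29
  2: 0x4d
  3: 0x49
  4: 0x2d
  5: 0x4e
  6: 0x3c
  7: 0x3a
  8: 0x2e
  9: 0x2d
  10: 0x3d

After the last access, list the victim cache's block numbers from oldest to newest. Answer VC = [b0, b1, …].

VC = [5, 9]

  [0] addr=0x2b blk=5 s=1: MISS | VC []
  [1] addr=0x29 blk=5 s=1: L1-HIT | VC []
  [2] addr=0x4d blk=9 s=1: MISS | VC [5]
  [3] addr=0x49 blk=9 s=1: L1-HIT | VC [5]
  [4] addr=0x2d blk=5 s=1: VC-HIT | VC [9]
  [5] addr=0x4e blk=9 s=1: VC-HIT | VC [5]
  [6] addr=0x3c blk=7 s=1: MISS | VC [5, 9]
  [7] addr=0x3a blk=7 s=1: L1-HIT | VC [5, 9]
  [8] addr=0x2e blk=5 s=1: VC-HIT | VC [7, 9]
  [9] addr=0x2d blk=5 s=1: L1-HIT | VC [7, 9]
  [10] addr=0x3d blk=7 s=1: VC-HIT | VC [5, 9]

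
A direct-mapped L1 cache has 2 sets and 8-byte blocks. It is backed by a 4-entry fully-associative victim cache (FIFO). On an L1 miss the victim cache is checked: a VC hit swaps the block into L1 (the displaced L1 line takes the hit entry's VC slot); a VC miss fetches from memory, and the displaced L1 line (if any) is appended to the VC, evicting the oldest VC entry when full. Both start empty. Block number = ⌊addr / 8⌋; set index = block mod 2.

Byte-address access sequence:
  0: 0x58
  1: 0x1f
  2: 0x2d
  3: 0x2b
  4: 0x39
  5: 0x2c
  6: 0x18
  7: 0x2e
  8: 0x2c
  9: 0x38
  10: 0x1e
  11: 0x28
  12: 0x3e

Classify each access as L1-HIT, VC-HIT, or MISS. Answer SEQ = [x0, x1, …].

0: 0x58 (blk 11, set 1) → MISS  vc=[]
1: 0x1f (blk 3, set 1) → MISS  vc=[11]
2: 0x2d (blk 5, set 1) → MISS  vc=[11, 3]
3: 0x2b (blk 5, set 1) → L1-HIT  vc=[11, 3]
4: 0x39 (blk 7, set 1) → MISS  vc=[11, 3, 5]
5: 0x2c (blk 5, set 1) → VC-HIT  vc=[11, 3, 7]
6: 0x18 (blk 3, set 1) → VC-HIT  vc=[11, 5, 7]
7: 0x2e (blk 5, set 1) → VC-HIT  vc=[11, 3, 7]
8: 0x2c (blk 5, set 1) → L1-HIT  vc=[11, 3, 7]
9: 0x38 (blk 7, set 1) → VC-HIT  vc=[11, 3, 5]
10: 0x1e (blk 3, set 1) → VC-HIT  vc=[11, 7, 5]
11: 0x28 (blk 5, set 1) → VC-HIT  vc=[11, 7, 3]
12: 0x3e (blk 7, set 1) → VC-HIT  vc=[11, 5, 3]

SEQ = [MISS, MISS, MISS, L1-HIT, MISS, VC-HIT, VC-HIT, VC-HIT, L1-HIT, VC-HIT, VC-HIT, VC-HIT, VC-HIT]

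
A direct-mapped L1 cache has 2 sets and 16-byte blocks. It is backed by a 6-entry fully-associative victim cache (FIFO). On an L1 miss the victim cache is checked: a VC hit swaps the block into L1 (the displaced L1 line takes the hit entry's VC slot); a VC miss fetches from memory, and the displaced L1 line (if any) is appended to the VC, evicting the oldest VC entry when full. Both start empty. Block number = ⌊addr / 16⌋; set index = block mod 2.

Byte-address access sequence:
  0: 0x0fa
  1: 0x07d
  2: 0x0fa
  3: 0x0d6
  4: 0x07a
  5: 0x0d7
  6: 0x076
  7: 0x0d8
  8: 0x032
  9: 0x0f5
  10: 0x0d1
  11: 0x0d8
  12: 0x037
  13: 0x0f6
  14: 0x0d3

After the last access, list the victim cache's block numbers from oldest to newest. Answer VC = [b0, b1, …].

VC = [7, 15, 3]

#0 0xfa→b15/s1 MISS; vc=[]
#1 0x7d→b7/s1 MISS; vc=[15]
#2 0xfa→b15/s1 VC-HIT; vc=[7]
#3 0xd6→b13/s1 MISS; vc=[7,15]
#4 0x7a→b7/s1 VC-HIT; vc=[13,15]
#5 0xd7→b13/s1 VC-HIT; vc=[7,15]
#6 0x76→b7/s1 VC-HIT; vc=[13,15]
#7 0xd8→b13/s1 VC-HIT; vc=[7,15]
#8 0x32→b3/s1 MISS; vc=[7,15,13]
#9 0xf5→b15/s1 VC-HIT; vc=[7,3,13]
#10 0xd1→b13/s1 VC-HIT; vc=[7,3,15]
#11 0xd8→b13/s1 L1-HIT; vc=[7,3,15]
#12 0x37→b3/s1 VC-HIT; vc=[7,13,15]
#13 0xf6→b15/s1 VC-HIT; vc=[7,13,3]
#14 0xd3→b13/s1 VC-HIT; vc=[7,15,3]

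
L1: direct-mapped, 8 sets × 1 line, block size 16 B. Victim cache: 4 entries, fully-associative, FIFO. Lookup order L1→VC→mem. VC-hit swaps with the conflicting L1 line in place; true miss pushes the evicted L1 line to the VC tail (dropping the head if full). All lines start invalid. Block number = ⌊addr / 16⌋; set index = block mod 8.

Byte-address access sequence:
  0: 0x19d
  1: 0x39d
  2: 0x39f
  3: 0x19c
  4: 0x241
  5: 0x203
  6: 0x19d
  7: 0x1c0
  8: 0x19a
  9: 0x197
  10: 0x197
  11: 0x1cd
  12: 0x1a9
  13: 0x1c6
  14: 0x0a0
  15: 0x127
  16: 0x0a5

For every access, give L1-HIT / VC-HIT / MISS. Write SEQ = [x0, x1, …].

#0 0x19d→b25/s1 MISS; vc=[]
#1 0x39d→b57/s1 MISS; vc=[25]
#2 0x39f→b57/s1 L1-HIT; vc=[25]
#3 0x19c→b25/s1 VC-HIT; vc=[57]
#4 0x241→b36/s4 MISS; vc=[57]
#5 0x203→b32/s0 MISS; vc=[57]
#6 0x19d→b25/s1 L1-HIT; vc=[57]
#7 0x1c0→b28/s4 MISS; vc=[57,36]
#8 0x19a→b25/s1 L1-HIT; vc=[57,36]
#9 0x197→b25/s1 L1-HIT; vc=[57,36]
#10 0x197→b25/s1 L1-HIT; vc=[57,36]
#11 0x1cd→b28/s4 L1-HIT; vc=[57,36]
#12 0x1a9→b26/s2 MISS; vc=[57,36]
#13 0x1c6→b28/s4 L1-HIT; vc=[57,36]
#14 0xa0→b10/s2 MISS; vc=[57,36,26]
#15 0x127→b18/s2 MISS; vc=[57,36,26,10]
#16 0xa5→b10/s2 VC-HIT; vc=[57,36,26,18]

SEQ = [MISS, MISS, L1-HIT, VC-HIT, MISS, MISS, L1-HIT, MISS, L1-HIT, L1-HIT, L1-HIT, L1-HIT, MISS, L1-HIT, MISS, MISS, VC-HIT]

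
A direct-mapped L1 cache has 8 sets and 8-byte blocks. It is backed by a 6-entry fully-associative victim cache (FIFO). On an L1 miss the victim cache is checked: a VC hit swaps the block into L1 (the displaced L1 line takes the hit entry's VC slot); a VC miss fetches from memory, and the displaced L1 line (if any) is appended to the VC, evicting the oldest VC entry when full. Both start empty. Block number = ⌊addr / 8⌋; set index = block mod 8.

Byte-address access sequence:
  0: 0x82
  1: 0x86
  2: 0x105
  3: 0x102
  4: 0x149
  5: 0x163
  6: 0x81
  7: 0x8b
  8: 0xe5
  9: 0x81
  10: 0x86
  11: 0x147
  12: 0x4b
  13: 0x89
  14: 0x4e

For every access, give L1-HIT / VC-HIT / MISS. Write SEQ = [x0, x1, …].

SEQ = [MISS, L1-HIT, MISS, L1-HIT, MISS, MISS, VC-HIT, MISS, MISS, L1-HIT, L1-HIT, MISS, MISS, VC-HIT, VC-HIT]

0: 0x82 (blk 16, set 0) → MISS  vc=[]
1: 0x86 (blk 16, set 0) → L1-HIT  vc=[]
2: 0x105 (blk 32, set 0) → MISS  vc=[16]
3: 0x102 (blk 32, set 0) → L1-HIT  vc=[16]
4: 0x149 (blk 41, set 1) → MISS  vc=[16]
5: 0x163 (blk 44, set 4) → MISS  vc=[16]
6: 0x81 (blk 16, set 0) → VC-HIT  vc=[32]
7: 0x8b (blk 17, set 1) → MISS  vc=[32, 41]
8: 0xe5 (blk 28, set 4) → MISS  vc=[32, 41, 44]
9: 0x81 (blk 16, set 0) → L1-HIT  vc=[32, 41, 44]
10: 0x86 (blk 16, set 0) → L1-HIT  vc=[32, 41, 44]
11: 0x147 (blk 40, set 0) → MISS  vc=[32, 41, 44, 16]
12: 0x4b (blk 9, set 1) → MISS  vc=[32, 41, 44, 16, 17]
13: 0x89 (blk 17, set 1) → VC-HIT  vc=[32, 41, 44, 16, 9]
14: 0x4e (blk 9, set 1) → VC-HIT  vc=[32, 41, 44, 16, 17]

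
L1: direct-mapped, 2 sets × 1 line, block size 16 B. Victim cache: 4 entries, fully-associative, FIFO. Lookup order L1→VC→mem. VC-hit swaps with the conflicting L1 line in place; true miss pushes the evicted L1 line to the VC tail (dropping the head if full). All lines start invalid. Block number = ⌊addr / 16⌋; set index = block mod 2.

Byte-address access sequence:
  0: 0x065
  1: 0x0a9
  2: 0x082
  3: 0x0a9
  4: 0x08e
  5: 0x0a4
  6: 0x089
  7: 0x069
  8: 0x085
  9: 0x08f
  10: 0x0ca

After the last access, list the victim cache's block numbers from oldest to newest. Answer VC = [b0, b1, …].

0: 0x65 (blk 6, set 0) → MISS  vc=[]
1: 0xa9 (blk 10, set 0) → MISS  vc=[6]
2: 0x82 (blk 8, set 0) → MISS  vc=[6, 10]
3: 0xa9 (blk 10, set 0) → VC-HIT  vc=[6, 8]
4: 0x8e (blk 8, set 0) → VC-HIT  vc=[6, 10]
5: 0xa4 (blk 10, set 0) → VC-HIT  vc=[6, 8]
6: 0x89 (blk 8, set 0) → VC-HIT  vc=[6, 10]
7: 0x69 (blk 6, set 0) → VC-HIT  vc=[8, 10]
8: 0x85 (blk 8, set 0) → VC-HIT  vc=[6, 10]
9: 0x8f (blk 8, set 0) → L1-HIT  vc=[6, 10]
10: 0xca (blk 12, set 0) → MISS  vc=[6, 10, 8]

VC = [6, 10, 8]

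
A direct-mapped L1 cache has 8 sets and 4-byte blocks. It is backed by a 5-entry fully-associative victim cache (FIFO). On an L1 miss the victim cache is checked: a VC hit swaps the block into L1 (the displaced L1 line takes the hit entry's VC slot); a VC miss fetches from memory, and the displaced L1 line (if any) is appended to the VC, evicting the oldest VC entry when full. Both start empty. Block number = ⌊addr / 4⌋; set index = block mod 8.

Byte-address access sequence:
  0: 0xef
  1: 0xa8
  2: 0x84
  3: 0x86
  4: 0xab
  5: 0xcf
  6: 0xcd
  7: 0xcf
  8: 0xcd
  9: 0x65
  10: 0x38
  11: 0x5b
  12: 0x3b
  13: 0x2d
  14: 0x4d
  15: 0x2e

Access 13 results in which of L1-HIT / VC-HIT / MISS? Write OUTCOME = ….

0: 0xef (blk 59, set 3) → MISS  vc=[]
1: 0xa8 (blk 42, set 2) → MISS  vc=[]
2: 0x84 (blk 33, set 1) → MISS  vc=[]
3: 0x86 (blk 33, set 1) → L1-HIT  vc=[]
4: 0xab (blk 42, set 2) → L1-HIT  vc=[]
5: 0xcf (blk 51, set 3) → MISS  vc=[59]
6: 0xcd (blk 51, set 3) → L1-HIT  vc=[59]
7: 0xcf (blk 51, set 3) → L1-HIT  vc=[59]
8: 0xcd (blk 51, set 3) → L1-HIT  vc=[59]
9: 0x65 (blk 25, set 1) → MISS  vc=[59, 33]
10: 0x38 (blk 14, set 6) → MISS  vc=[59, 33]
11: 0x5b (blk 22, set 6) → MISS  vc=[59, 33, 14]
12: 0x3b (blk 14, set 6) → VC-HIT  vc=[59, 33, 22]
13: 0x2d (blk 11, set 3) → MISS  vc=[59, 33, 22, 51]
14: 0x4d (blk 19, set 3) → MISS  vc=[59, 33, 22, 51, 11]
15: 0x2e (blk 11, set 3) → VC-HIT  vc=[59, 33, 22, 51, 19]

OUTCOME = MISS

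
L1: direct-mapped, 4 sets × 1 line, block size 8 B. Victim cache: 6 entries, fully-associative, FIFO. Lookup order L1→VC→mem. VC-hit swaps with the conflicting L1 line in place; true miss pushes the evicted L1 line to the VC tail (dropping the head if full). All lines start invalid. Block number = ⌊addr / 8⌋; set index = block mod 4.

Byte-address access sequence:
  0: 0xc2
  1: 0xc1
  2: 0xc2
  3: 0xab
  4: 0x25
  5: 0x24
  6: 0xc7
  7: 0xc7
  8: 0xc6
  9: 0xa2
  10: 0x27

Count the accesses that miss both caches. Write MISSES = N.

MISSES = 4

0: 0xc2 (blk 24, set 0) → MISS  vc=[]
1: 0xc1 (blk 24, set 0) → L1-HIT  vc=[]
2: 0xc2 (blk 24, set 0) → L1-HIT  vc=[]
3: 0xab (blk 21, set 1) → MISS  vc=[]
4: 0x25 (blk 4, set 0) → MISS  vc=[24]
5: 0x24 (blk 4, set 0) → L1-HIT  vc=[24]
6: 0xc7 (blk 24, set 0) → VC-HIT  vc=[4]
7: 0xc7 (blk 24, set 0) → L1-HIT  vc=[4]
8: 0xc6 (blk 24, set 0) → L1-HIT  vc=[4]
9: 0xa2 (blk 20, set 0) → MISS  vc=[4, 24]
10: 0x27 (blk 4, set 0) → VC-HIT  vc=[20, 24]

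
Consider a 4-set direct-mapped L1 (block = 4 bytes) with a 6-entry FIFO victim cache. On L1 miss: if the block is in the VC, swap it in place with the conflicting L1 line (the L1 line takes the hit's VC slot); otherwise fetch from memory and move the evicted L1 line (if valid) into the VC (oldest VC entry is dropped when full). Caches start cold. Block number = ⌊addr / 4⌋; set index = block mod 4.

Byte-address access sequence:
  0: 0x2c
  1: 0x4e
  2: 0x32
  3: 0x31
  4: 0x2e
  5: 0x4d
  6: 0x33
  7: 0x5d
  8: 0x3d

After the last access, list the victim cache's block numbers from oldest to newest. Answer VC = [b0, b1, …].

0: 0x2c (blk 11, set 3) → MISS  vc=[]
1: 0x4e (blk 19, set 3) → MISS  vc=[11]
2: 0x32 (blk 12, set 0) → MISS  vc=[11]
3: 0x31 (blk 12, set 0) → L1-HIT  vc=[11]
4: 0x2e (blk 11, set 3) → VC-HIT  vc=[19]
5: 0x4d (blk 19, set 3) → VC-HIT  vc=[11]
6: 0x33 (blk 12, set 0) → L1-HIT  vc=[11]
7: 0x5d (blk 23, set 3) → MISS  vc=[11, 19]
8: 0x3d (blk 15, set 3) → MISS  vc=[11, 19, 23]

VC = [11, 19, 23]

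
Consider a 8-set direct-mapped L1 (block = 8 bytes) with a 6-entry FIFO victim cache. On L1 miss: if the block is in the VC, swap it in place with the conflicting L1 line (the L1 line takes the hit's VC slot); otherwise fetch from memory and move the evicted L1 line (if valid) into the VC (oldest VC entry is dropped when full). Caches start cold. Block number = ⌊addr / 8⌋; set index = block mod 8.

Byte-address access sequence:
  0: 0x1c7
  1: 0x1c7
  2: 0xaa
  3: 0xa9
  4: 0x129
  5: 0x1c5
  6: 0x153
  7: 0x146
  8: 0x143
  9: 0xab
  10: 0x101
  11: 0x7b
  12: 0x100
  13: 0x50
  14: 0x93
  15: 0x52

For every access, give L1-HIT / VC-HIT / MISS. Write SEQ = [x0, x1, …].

SEQ = [MISS, L1-HIT, MISS, L1-HIT, MISS, L1-HIT, MISS, MISS, L1-HIT, VC-HIT, MISS, MISS, L1-HIT, MISS, MISS, VC-HIT]

0: 0x1c7 (blk 56, set 0) → MISS  vc=[]
1: 0x1c7 (blk 56, set 0) → L1-HIT  vc=[]
2: 0xaa (blk 21, set 5) → MISS  vc=[]
3: 0xa9 (blk 21, set 5) → L1-HIT  vc=[]
4: 0x129 (blk 37, set 5) → MISS  vc=[21]
5: 0x1c5 (blk 56, set 0) → L1-HIT  vc=[21]
6: 0x153 (blk 42, set 2) → MISS  vc=[21]
7: 0x146 (blk 40, set 0) → MISS  vc=[21, 56]
8: 0x143 (blk 40, set 0) → L1-HIT  vc=[21, 56]
9: 0xab (blk 21, set 5) → VC-HIT  vc=[37, 56]
10: 0x101 (blk 32, set 0) → MISS  vc=[37, 56, 40]
11: 0x7b (blk 15, set 7) → MISS  vc=[37, 56, 40]
12: 0x100 (blk 32, set 0) → L1-HIT  vc=[37, 56, 40]
13: 0x50 (blk 10, set 2) → MISS  vc=[37, 56, 40, 42]
14: 0x93 (blk 18, set 2) → MISS  vc=[37, 56, 40, 42, 10]
15: 0x52 (blk 10, set 2) → VC-HIT  vc=[37, 56, 40, 42, 18]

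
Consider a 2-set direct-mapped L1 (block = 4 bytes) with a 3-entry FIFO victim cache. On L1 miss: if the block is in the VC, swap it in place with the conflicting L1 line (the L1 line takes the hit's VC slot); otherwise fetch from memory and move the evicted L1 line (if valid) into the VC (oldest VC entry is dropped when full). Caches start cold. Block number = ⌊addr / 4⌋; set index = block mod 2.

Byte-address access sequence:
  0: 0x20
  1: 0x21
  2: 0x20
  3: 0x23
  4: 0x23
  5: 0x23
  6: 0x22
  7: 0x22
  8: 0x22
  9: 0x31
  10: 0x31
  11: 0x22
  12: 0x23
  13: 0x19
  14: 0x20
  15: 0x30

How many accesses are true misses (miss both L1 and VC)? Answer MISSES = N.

MISSES = 3

0: 0x20 (blk 8, set 0) → MISS  vc=[]
1: 0x21 (blk 8, set 0) → L1-HIT  vc=[]
2: 0x20 (blk 8, set 0) → L1-HIT  vc=[]
3: 0x23 (blk 8, set 0) → L1-HIT  vc=[]
4: 0x23 (blk 8, set 0) → L1-HIT  vc=[]
5: 0x23 (blk 8, set 0) → L1-HIT  vc=[]
6: 0x22 (blk 8, set 0) → L1-HIT  vc=[]
7: 0x22 (blk 8, set 0) → L1-HIT  vc=[]
8: 0x22 (blk 8, set 0) → L1-HIT  vc=[]
9: 0x31 (blk 12, set 0) → MISS  vc=[8]
10: 0x31 (blk 12, set 0) → L1-HIT  vc=[8]
11: 0x22 (blk 8, set 0) → VC-HIT  vc=[12]
12: 0x23 (blk 8, set 0) → L1-HIT  vc=[12]
13: 0x19 (blk 6, set 0) → MISS  vc=[12, 8]
14: 0x20 (blk 8, set 0) → VC-HIT  vc=[12, 6]
15: 0x30 (blk 12, set 0) → VC-HIT  vc=[8, 6]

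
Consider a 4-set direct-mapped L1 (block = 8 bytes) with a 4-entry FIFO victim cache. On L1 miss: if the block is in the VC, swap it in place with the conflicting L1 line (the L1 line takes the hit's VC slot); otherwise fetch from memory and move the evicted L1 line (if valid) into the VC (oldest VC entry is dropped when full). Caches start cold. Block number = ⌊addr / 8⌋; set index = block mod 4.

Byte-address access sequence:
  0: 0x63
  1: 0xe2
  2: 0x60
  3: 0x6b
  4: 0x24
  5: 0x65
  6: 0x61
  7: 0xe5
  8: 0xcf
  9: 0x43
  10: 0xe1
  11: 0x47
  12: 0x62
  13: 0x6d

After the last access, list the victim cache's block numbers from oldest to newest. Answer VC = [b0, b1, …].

0: 0x63 (blk 12, set 0) → MISS  vc=[]
1: 0xe2 (blk 28, set 0) → MISS  vc=[12]
2: 0x60 (blk 12, set 0) → VC-HIT  vc=[28]
3: 0x6b (blk 13, set 1) → MISS  vc=[28]
4: 0x24 (blk 4, set 0) → MISS  vc=[28, 12]
5: 0x65 (blk 12, set 0) → VC-HIT  vc=[28, 4]
6: 0x61 (blk 12, set 0) → L1-HIT  vc=[28, 4]
7: 0xe5 (blk 28, set 0) → VC-HIT  vc=[12, 4]
8: 0xcf (blk 25, set 1) → MISS  vc=[12, 4, 13]
9: 0x43 (blk 8, set 0) → MISS  vc=[12, 4, 13, 28]
10: 0xe1 (blk 28, set 0) → VC-HIT  vc=[12, 4, 13, 8]
11: 0x47 (blk 8, set 0) → VC-HIT  vc=[12, 4, 13, 28]
12: 0x62 (blk 12, set 0) → VC-HIT  vc=[8, 4, 13, 28]
13: 0x6d (blk 13, set 1) → VC-HIT  vc=[8, 4, 25, 28]

VC = [8, 4, 25, 28]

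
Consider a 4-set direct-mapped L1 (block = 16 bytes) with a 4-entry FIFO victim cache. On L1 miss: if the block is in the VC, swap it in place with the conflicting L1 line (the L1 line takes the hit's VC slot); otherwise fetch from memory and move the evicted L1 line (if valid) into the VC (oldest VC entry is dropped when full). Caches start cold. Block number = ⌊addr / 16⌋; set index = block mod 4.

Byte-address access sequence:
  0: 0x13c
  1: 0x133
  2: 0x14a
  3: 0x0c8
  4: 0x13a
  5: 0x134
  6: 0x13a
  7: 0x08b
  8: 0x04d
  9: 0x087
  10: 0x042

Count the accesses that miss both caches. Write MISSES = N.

  [0] addr=0x13c blk=19 s=3: MISS | VC []
  [1] addr=0x133 blk=19 s=3: L1-HIT | VC []
  [2] addr=0x14a blk=20 s=0: MISS | VC []
  [3] addr=0xc8 blk=12 s=0: MISS | VC [20]
  [4] addr=0x13a blk=19 s=3: L1-HIT | VC [20]
  [5] addr=0x134 blk=19 s=3: L1-HIT | VC [20]
  [6] addr=0x13a blk=19 s=3: L1-HIT | VC [20]
  [7] addr=0x8b blk=8 s=0: MISS | VC [20, 12]
  [8] addr=0x4d blk=4 s=0: MISS | VC [20, 12, 8]
  [9] addr=0x87 blk=8 s=0: VC-HIT | VC [20, 12, 4]
  [10] addr=0x42 blk=4 s=0: VC-HIT | VC [20, 12, 8]

MISSES = 5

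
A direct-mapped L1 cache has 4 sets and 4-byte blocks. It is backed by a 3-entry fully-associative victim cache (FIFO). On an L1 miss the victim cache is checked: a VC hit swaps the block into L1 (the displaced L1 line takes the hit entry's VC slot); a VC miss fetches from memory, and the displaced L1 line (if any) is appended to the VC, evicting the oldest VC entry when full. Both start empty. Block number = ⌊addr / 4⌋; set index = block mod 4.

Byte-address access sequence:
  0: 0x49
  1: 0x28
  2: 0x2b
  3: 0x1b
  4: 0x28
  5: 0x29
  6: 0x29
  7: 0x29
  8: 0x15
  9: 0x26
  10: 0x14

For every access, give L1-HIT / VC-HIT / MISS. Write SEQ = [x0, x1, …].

SEQ = [MISS, MISS, L1-HIT, MISS, VC-HIT, L1-HIT, L1-HIT, L1-HIT, MISS, MISS, VC-HIT]

  [0] addr=0x49 blk=18 s=2: MISS | VC []
  [1] addr=0x28 blk=10 s=2: MISS | VC [18]
  [2] addr=0x2b blk=10 s=2: L1-HIT | VC [18]
  [3] addr=0x1b blk=6 s=2: MISS | VC [18, 10]
  [4] addr=0x28 blk=10 s=2: VC-HIT | VC [18, 6]
  [5] addr=0x29 blk=10 s=2: L1-HIT | VC [18, 6]
  [6] addr=0x29 blk=10 s=2: L1-HIT | VC [18, 6]
  [7] addr=0x29 blk=10 s=2: L1-HIT | VC [18, 6]
  [8] addr=0x15 blk=5 s=1: MISS | VC [18, 6]
  [9] addr=0x26 blk=9 s=1: MISS | VC [18, 6, 5]
  [10] addr=0x14 blk=5 s=1: VC-HIT | VC [18, 6, 9]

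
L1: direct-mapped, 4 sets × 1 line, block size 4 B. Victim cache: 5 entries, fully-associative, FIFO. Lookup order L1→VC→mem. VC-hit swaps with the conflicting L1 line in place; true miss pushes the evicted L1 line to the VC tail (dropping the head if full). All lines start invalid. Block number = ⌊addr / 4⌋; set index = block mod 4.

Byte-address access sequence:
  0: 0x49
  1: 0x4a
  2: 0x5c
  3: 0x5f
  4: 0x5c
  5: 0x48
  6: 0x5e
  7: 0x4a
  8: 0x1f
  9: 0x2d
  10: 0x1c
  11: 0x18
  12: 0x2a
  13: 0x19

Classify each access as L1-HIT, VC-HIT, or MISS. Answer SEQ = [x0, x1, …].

SEQ = [MISS, L1-HIT, MISS, L1-HIT, L1-HIT, L1-HIT, L1-HIT, L1-HIT, MISS, MISS, VC-HIT, MISS, MISS, VC-HIT]

0: 0x49 (blk 18, set 2) → MISS  vc=[]
1: 0x4a (blk 18, set 2) → L1-HIT  vc=[]
2: 0x5c (blk 23, set 3) → MISS  vc=[]
3: 0x5f (blk 23, set 3) → L1-HIT  vc=[]
4: 0x5c (blk 23, set 3) → L1-HIT  vc=[]
5: 0x48 (blk 18, set 2) → L1-HIT  vc=[]
6: 0x5e (blk 23, set 3) → L1-HIT  vc=[]
7: 0x4a (blk 18, set 2) → L1-HIT  vc=[]
8: 0x1f (blk 7, set 3) → MISS  vc=[23]
9: 0x2d (blk 11, set 3) → MISS  vc=[23, 7]
10: 0x1c (blk 7, set 3) → VC-HIT  vc=[23, 11]
11: 0x18 (blk 6, set 2) → MISS  vc=[23, 11, 18]
12: 0x2a (blk 10, set 2) → MISS  vc=[23, 11, 18, 6]
13: 0x19 (blk 6, set 2) → VC-HIT  vc=[23, 11, 18, 10]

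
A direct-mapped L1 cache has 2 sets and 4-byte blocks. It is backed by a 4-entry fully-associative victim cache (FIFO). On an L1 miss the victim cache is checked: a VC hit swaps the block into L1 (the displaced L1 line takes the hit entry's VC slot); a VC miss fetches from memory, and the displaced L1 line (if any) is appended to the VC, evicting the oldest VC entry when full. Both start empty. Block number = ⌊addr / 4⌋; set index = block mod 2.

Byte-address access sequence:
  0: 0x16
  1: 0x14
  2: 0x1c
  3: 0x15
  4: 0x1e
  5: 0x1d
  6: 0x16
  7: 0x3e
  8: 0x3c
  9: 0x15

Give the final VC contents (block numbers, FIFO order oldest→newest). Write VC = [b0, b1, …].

#0 0x16→b5/s1 MISS; vc=[]
#1 0x14→b5/s1 L1-HIT; vc=[]
#2 0x1c→b7/s1 MISS; vc=[5]
#3 0x15→b5/s1 VC-HIT; vc=[7]
#4 0x1e→b7/s1 VC-HIT; vc=[5]
#5 0x1d→b7/s1 L1-HIT; vc=[5]
#6 0x16→b5/s1 VC-HIT; vc=[7]
#7 0x3e→b15/s1 MISS; vc=[7,5]
#8 0x3c→b15/s1 L1-HIT; vc=[7,5]
#9 0x15→b5/s1 VC-HIT; vc=[7,15]

VC = [7, 15]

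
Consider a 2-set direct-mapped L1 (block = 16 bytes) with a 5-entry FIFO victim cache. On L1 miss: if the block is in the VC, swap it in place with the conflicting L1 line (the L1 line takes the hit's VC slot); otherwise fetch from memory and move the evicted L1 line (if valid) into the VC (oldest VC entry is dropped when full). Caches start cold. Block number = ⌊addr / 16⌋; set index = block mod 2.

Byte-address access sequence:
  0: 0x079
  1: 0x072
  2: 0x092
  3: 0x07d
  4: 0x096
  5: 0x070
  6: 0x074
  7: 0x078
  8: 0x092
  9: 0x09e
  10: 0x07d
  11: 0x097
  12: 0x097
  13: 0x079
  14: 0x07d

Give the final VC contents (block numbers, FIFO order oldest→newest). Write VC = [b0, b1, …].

#0 0x79→b7/s1 MISS; vc=[]
#1 0x72→b7/s1 L1-HIT; vc=[]
#2 0x92→b9/s1 MISS; vc=[7]
#3 0x7d→b7/s1 VC-HIT; vc=[9]
#4 0x96→b9/s1 VC-HIT; vc=[7]
#5 0x70→b7/s1 VC-HIT; vc=[9]
#6 0x74→b7/s1 L1-HIT; vc=[9]
#7 0x78→b7/s1 L1-HIT; vc=[9]
#8 0x92→b9/s1 VC-HIT; vc=[7]
#9 0x9e→b9/s1 L1-HIT; vc=[7]
#10 0x7d→b7/s1 VC-HIT; vc=[9]
#11 0x97→b9/s1 VC-HIT; vc=[7]
#12 0x97→b9/s1 L1-HIT; vc=[7]
#13 0x79→b7/s1 VC-HIT; vc=[9]
#14 0x7d→b7/s1 L1-HIT; vc=[9]

VC = [9]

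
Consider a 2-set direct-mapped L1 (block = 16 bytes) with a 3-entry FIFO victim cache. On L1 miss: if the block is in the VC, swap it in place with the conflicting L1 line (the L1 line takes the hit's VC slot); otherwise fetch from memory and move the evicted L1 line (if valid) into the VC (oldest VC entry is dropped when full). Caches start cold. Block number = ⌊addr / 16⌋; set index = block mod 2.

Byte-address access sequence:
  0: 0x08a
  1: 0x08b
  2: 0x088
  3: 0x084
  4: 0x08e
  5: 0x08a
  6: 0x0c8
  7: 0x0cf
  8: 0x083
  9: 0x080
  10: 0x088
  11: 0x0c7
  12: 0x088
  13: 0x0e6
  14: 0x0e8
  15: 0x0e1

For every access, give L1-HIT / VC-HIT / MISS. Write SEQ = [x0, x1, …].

SEQ = [MISS, L1-HIT, L1-HIT, L1-HIT, L1-HIT, L1-HIT, MISS, L1-HIT, VC-HIT, L1-HIT, L1-HIT, VC-HIT, VC-HIT, MISS, L1-HIT, L1-HIT]

0: 0x8a (blk 8, set 0) → MISS  vc=[]
1: 0x8b (blk 8, set 0) → L1-HIT  vc=[]
2: 0x88 (blk 8, set 0) → L1-HIT  vc=[]
3: 0x84 (blk 8, set 0) → L1-HIT  vc=[]
4: 0x8e (blk 8, set 0) → L1-HIT  vc=[]
5: 0x8a (blk 8, set 0) → L1-HIT  vc=[]
6: 0xc8 (blk 12, set 0) → MISS  vc=[8]
7: 0xcf (blk 12, set 0) → L1-HIT  vc=[8]
8: 0x83 (blk 8, set 0) → VC-HIT  vc=[12]
9: 0x80 (blk 8, set 0) → L1-HIT  vc=[12]
10: 0x88 (blk 8, set 0) → L1-HIT  vc=[12]
11: 0xc7 (blk 12, set 0) → VC-HIT  vc=[8]
12: 0x88 (blk 8, set 0) → VC-HIT  vc=[12]
13: 0xe6 (blk 14, set 0) → MISS  vc=[12, 8]
14: 0xe8 (blk 14, set 0) → L1-HIT  vc=[12, 8]
15: 0xe1 (blk 14, set 0) → L1-HIT  vc=[12, 8]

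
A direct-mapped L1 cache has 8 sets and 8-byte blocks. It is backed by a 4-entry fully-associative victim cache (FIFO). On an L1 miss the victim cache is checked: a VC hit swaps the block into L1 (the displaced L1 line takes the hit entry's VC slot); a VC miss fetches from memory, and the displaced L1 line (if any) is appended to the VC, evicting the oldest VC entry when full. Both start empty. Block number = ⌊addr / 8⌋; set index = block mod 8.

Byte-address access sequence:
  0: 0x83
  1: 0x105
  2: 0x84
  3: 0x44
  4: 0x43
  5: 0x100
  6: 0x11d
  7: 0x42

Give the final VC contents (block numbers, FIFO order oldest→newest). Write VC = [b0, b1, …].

VC = [32, 16]

0: 0x83 (blk 16, set 0) → MISS  vc=[]
1: 0x105 (blk 32, set 0) → MISS  vc=[16]
2: 0x84 (blk 16, set 0) → VC-HIT  vc=[32]
3: 0x44 (blk 8, set 0) → MISS  vc=[32, 16]
4: 0x43 (blk 8, set 0) → L1-HIT  vc=[32, 16]
5: 0x100 (blk 32, set 0) → VC-HIT  vc=[8, 16]
6: 0x11d (blk 35, set 3) → MISS  vc=[8, 16]
7: 0x42 (blk 8, set 0) → VC-HIT  vc=[32, 16]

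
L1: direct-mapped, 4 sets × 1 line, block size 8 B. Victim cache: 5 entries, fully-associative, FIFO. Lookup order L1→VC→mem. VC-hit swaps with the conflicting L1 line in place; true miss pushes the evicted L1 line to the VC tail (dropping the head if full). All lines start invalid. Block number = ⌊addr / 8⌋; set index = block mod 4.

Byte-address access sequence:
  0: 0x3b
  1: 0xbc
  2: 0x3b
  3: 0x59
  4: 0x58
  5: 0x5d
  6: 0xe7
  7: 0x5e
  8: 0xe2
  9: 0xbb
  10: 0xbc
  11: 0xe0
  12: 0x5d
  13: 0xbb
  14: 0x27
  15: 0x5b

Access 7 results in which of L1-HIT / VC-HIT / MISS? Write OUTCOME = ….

OUTCOME = L1-HIT

  [0] addr=0x3b blk=7 s=3: MISS | VC []
  [1] addr=0xbc blk=23 s=3: MISS | VC [7]
  [2] addr=0x3b blk=7 s=3: VC-HIT | VC [23]
  [3] addr=0x59 blk=11 s=3: MISS | VC [23, 7]
  [4] addr=0x58 blk=11 s=3: L1-HIT | VC [23, 7]
  [5] addr=0x5d blk=11 s=3: L1-HIT | VC [23, 7]
  [6] addr=0xe7 blk=28 s=0: MISS | VC [23, 7]
  [7] addr=0x5e blk=11 s=3: L1-HIT | VC [23, 7]
  [8] addr=0xe2 blk=28 s=0: L1-HIT | VC [23, 7]
  [9] addr=0xbb blk=23 s=3: VC-HIT | VC [11, 7]
  [10] addr=0xbc blk=23 s=3: L1-HIT | VC [11, 7]
  [11] addr=0xe0 blk=28 s=0: L1-HIT | VC [11, 7]
  [12] addr=0x5d blk=11 s=3: VC-HIT | VC [23, 7]
  [13] addr=0xbb blk=23 s=3: VC-HIT | VC [11, 7]
  [14] addr=0x27 blk=4 s=0: MISS | VC [11, 7, 28]
  [15] addr=0x5b blk=11 s=3: VC-HIT | VC [23, 7, 28]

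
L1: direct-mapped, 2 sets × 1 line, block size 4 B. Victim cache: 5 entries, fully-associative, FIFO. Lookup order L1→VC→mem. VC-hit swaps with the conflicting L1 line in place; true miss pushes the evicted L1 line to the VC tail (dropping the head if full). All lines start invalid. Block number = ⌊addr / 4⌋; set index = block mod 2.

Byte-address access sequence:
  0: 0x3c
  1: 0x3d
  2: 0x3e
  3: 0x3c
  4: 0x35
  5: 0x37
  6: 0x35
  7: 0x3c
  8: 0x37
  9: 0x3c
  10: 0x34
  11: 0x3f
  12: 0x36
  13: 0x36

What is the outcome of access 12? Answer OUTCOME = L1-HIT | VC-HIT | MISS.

0: 0x3c (blk 15, set 1) → MISS  vc=[]
1: 0x3d (blk 15, set 1) → L1-HIT  vc=[]
2: 0x3e (blk 15, set 1) → L1-HIT  vc=[]
3: 0x3c (blk 15, set 1) → L1-HIT  vc=[]
4: 0x35 (blk 13, set 1) → MISS  vc=[15]
5: 0x37 (blk 13, set 1) → L1-HIT  vc=[15]
6: 0x35 (blk 13, set 1) → L1-HIT  vc=[15]
7: 0x3c (blk 15, set 1) → VC-HIT  vc=[13]
8: 0x37 (blk 13, set 1) → VC-HIT  vc=[15]
9: 0x3c (blk 15, set 1) → VC-HIT  vc=[13]
10: 0x34 (blk 13, set 1) → VC-HIT  vc=[15]
11: 0x3f (blk 15, set 1) → VC-HIT  vc=[13]
12: 0x36 (blk 13, set 1) → VC-HIT  vc=[15]
13: 0x36 (blk 13, set 1) → L1-HIT  vc=[15]

OUTCOME = VC-HIT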